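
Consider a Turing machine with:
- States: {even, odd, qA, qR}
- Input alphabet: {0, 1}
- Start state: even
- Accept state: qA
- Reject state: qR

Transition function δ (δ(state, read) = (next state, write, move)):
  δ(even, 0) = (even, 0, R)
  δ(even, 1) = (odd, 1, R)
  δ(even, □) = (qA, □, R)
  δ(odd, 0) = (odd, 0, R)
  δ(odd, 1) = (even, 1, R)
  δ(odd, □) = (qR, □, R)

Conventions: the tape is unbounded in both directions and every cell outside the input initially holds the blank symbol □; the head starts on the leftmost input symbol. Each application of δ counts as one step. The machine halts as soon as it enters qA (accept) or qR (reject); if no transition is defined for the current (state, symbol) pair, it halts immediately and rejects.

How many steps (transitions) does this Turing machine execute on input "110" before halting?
Step 0: [even]110 (head at position 0)
Step 1: δ(even, 1) = (odd, 1, R)  ⊢  1[odd]10 (head at position 1)
Step 2: δ(odd, 1) = (even, 1, R)  ⊢  11[even]0 (head at position 2)
Step 3: δ(even, 0) = (even, 0, R)  ⊢  110[even]□ (head at position 3)
Step 4: δ(even, □) = (qA, □, R)  ⊢  110□[qA]□ (head at position 4)
The machine is in qA, so it halts and accepts.
Number of transitions executed: 4.

Final answer: 4 steps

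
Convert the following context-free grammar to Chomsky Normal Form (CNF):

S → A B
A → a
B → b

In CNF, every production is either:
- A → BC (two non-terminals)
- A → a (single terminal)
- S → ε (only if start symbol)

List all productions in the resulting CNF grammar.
The grammar has no ε-productions or unit productions to eliminate.
S → A B is already in CNF (two non-terminals) – keep it.
A → a is already in CNF (single terminal) – keep it.
B → b is already in CNF (single terminal) – keep it.
Resulting CNF grammar (3 productions): A → a; B → b; S → A B

Final answer: A → a; B → b; S → A B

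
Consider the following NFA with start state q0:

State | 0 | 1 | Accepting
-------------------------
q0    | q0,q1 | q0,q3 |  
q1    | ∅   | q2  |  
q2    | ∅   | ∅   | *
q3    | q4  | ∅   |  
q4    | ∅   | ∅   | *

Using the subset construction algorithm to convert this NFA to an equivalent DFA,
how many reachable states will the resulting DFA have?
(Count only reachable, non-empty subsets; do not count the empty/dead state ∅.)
Start subset: {q0}
{q0}: on 0 → {q0, q1}, on 1 → {q0, q3}
{q0, q1}: on 0 → {q0, q1}, on 1 → {q0, q2, q3}
{q0, q3}: on 0 → {q0, q1, q4}, on 1 → {q0, q3}
{q0, q2, q3}: on 0 → {q0, q1, q4}, on 1 → {q0, q3}
{q0, q1, q4}: on 0 → {q0, q1}, on 1 → {q0, q2, q3}
Reachable non-empty subsets: {q0}, {q0, q1}, {q0, q3}, {q0, q2, q3}, {q0, q1, q4} — 5 in total.

Final answer: 5 states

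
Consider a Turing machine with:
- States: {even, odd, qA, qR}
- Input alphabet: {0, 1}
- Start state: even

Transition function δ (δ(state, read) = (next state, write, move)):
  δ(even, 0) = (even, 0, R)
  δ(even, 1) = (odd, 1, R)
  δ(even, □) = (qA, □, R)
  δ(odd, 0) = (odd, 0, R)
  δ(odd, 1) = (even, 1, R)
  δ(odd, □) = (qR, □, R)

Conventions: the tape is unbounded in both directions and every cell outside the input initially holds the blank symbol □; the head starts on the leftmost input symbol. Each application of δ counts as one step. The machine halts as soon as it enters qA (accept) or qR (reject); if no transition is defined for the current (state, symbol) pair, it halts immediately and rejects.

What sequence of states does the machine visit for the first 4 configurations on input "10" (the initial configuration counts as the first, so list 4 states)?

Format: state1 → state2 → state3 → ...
Step 0: [even]10 (head at position 0)
Step 1: δ(even, 1) = (odd, 1, R)  ⊢  1[odd]0 (head at position 1)
Step 2: δ(odd, 0) = (odd, 0, R)  ⊢  10[odd]□ (head at position 2)
Step 3: δ(odd, □) = (qR, □, R)  ⊢  10□[qR]□ (head at position 3)
Reading off the states of these 4 configurations: even → odd → odd → qR

Final answer: even → odd → odd → qR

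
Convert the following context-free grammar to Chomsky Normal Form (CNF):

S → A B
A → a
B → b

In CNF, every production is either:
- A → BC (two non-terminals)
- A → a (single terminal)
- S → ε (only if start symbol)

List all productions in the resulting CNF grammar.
The grammar has no ε-productions or unit productions to eliminate.
S → A B is already in CNF (two non-terminals) – keep it.
A → a is already in CNF (single terminal) – keep it.
B → b is already in CNF (single terminal) – keep it.
Resulting CNF grammar (3 productions): A → a; B → b; S → A B

Final answer: A → a; B → b; S → A B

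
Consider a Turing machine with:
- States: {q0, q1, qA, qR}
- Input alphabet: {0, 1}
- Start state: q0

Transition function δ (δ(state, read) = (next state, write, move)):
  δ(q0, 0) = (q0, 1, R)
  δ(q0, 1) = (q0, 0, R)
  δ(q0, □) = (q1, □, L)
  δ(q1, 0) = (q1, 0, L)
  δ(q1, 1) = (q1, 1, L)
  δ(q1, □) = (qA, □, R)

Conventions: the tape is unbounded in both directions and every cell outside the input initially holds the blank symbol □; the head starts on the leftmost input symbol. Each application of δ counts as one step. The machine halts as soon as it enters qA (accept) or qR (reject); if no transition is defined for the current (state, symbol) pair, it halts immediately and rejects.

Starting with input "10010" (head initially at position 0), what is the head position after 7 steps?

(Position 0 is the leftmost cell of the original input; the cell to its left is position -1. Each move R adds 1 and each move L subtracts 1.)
Step 0: [q0]10010 (head at position 0)
Step 1: δ(q0, 1) = (q0, 0, R)  ⊢  0[q0]0010 (head at position 1)
Step 2: δ(q0, 0) = (q0, 1, R)  ⊢  01[q0]010 (head at position 2)
Step 3: δ(q0, 0) = (q0, 1, R)  ⊢  011[q0]10 (head at position 3)
Step 4: δ(q0, 1) = (q0, 0, R)  ⊢  0110[q0]0 (head at position 4)
Step 5: δ(q0, 0) = (q0, 1, R)  ⊢  01101[q0]□ (head at position 5)
Step 6: δ(q0, □) = (q1, □, L)  ⊢  0110[q1]1□ (head at position 4)
Step 7: δ(q1, 1) = (q1, 1, L)  ⊢  011[q1]01□ (head at position 3)
Head position after 7 steps: 3

Final answer: Position 3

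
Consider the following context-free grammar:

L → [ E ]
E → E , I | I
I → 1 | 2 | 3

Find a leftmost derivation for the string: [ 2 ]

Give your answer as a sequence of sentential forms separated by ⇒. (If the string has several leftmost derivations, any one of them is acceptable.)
Start with L.
Step 1: the leftmost non-terminal is L; apply L → [ E ]:  [ E ]
Step 2: the leftmost non-terminal is E; apply E → I:  [ I ]
Step 3: the leftmost non-terminal is I; apply I → 2:  [ 2 ]

Final answer: L ⇒ [ E ] ⇒ [ I ] ⇒ [ 2 ]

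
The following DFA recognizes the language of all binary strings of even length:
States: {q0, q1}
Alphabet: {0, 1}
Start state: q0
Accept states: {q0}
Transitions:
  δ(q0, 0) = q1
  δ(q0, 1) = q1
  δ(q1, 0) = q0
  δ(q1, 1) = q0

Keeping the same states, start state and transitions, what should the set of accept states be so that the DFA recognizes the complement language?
The DFA is complete (every state has a transition on every symbol), so the complement
is recognized by the same DFA with accepting and non-accepting states swapped.
Original accept states: {q0}
Complement accept states = All states - Original accept states
= {q0, q1} - {q0}
= {q1}
Complement language: strings of ODD length

Final answer: {q1}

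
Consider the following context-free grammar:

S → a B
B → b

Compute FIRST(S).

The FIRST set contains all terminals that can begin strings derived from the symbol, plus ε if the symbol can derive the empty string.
S has the single production S → a B, whose right-hand side begins with the terminal a. So FIRST(S) = {a}.

Final answer: {a}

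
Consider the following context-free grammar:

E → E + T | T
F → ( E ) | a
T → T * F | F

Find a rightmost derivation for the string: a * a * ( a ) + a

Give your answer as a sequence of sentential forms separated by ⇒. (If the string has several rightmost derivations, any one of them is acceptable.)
Start with E.
Step 1: the rightmost non-terminal is E; apply E → E + T:  E + T
Step 2: the rightmost non-terminal is T; apply T → F:  E + F
Step 3: the rightmost non-terminal is F; apply F → a:  E + a
Step 4: the rightmost non-terminal is E; apply E → T:  T + a
Step 5: the rightmost non-terminal is T; apply T → T * F:  T * F + a
Step 6: the rightmost non-terminal is F; apply F → ( E ):  T * ( E ) + a
Step 7: the rightmost non-terminal is E; apply E → T:  T * ( T ) + a
Step 8: the rightmost non-terminal is T; apply T → F:  T * ( F ) + a
Step 9: the rightmost non-terminal is F; apply F → a:  T * ( a ) + a
Step 10: the rightmost non-terminal is T; apply T → T * F:  T * F * ( a ) + a
Step 11: the rightmost non-terminal is F; apply F → a:  T * a * ( a ) + a
Step 12: the rightmost non-terminal is T; apply T → F:  F * a * ( a ) + a
Step 13: the rightmost non-terminal is F; apply F → a:  a * a * ( a ) + a

Final answer: E ⇒ E + T ⇒ E + F ⇒ E + a ⇒ T + a ⇒ T * F + a ⇒ T * ( E ) + a ⇒ T * ( T ) + a ⇒ T * ( F ) + a ⇒ T * ( a ) + a ⇒ T * F * ( a ) + a ⇒ T * a * ( a ) + a ⇒ F * a * ( a ) + a ⇒ a * a * ( a ) + a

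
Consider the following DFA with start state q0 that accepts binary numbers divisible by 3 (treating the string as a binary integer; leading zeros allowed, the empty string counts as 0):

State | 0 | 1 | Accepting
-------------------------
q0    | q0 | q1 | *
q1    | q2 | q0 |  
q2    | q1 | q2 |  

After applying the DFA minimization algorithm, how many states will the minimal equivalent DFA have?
All 3 states are reachable from q0, so none can be removed as unreachable.
Table-filling: first mark every (accepting, non-accepting) pair as distinguishable (accepting: {q0}; non-accepting: {q1, q2}).
Round 1: (q1, q2) on '1' go to q0 and q2, already distinguishable → mark.
Every pair of states is distinguishable, so the DFA is already minimal.
Equivalence classes: {q0}, {q1}, {q2} → 3 states.

Final answer: 3 states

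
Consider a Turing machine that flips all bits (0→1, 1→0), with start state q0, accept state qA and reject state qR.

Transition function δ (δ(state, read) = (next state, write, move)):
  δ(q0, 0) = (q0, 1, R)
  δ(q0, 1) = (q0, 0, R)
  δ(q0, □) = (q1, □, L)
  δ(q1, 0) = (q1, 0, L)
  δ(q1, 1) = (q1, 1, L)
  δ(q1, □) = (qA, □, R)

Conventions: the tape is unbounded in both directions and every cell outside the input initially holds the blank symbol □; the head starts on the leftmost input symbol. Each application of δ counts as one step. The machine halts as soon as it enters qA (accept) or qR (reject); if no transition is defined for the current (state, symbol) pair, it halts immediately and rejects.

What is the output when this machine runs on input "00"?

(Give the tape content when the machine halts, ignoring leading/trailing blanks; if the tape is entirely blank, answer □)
Step 0: [q0]00 (head at position 0)
Step 1: δ(q0, 0) = (q0, 1, R)  ⊢  1[q0]0 (head at position 1)
Step 2: δ(q0, 0) = (q0, 1, R)  ⊢  11[q0]□ (head at position 2)
Step 3: δ(q0, □) = (q1, □, L)  ⊢  1[q1]1□ (head at position 1)
Step 4: δ(q1, 1) = (q1, 1, L)  ⊢  [q1]11□ (head at position 0)
Step 5: δ(q1, 1) = (q1, 1, L)  ⊢  [q1]□11□ (head at position -1)
Step 6: δ(q1, □) = (qA, □, R)  ⊢  □[qA]11□ (head at position 0)
The machine is in qA, so it halts and accepts.
Tape content when halted (ignoring surrounding blanks): 11

Final answer: Output: 11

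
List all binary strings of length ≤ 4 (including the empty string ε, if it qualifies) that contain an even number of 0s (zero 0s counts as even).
Checking every binary string of length 0 to 4:
  Length 0: accepted: ε | rejected: (none)
  Length 1: accepted: 1 | rejected: 0
  Length 2: accepted: 00, 11 | rejected: 01, 10
  Length 3: accepted: 001, 010, 100, 111 | rejected: 000, 011, 101, 110
  Length 4: accepted: 0000, 0011, 0101, 0110, 1001, 1010, 1100, 1111 | rejected: 0001, 0010, 0100, 0111, 1000, 1011, 1101, 1110
Total: 16 string(s).

Final answer: ε, 1, 00, 11, 001, 010, 100, 111, 0000, 0011, 0101, 0110, 1001, 1010, 1100, 1111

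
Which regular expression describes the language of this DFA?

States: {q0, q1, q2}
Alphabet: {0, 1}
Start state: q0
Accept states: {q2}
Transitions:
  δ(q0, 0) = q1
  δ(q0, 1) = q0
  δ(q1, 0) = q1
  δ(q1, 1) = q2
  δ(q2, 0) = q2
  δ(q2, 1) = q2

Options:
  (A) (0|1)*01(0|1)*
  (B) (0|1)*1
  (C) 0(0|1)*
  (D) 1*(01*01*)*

Testing sample strings against the DFA:
  '11100' -> rejected
  '0001' -> accepted
  '0110' -> accepted
  '101' -> accepted
Checking each option for a counterexample:
  (A) (0|1)*01(0|1)*: agrees with the DFA on all strings of length ≤ 4
  (B) (0|1)*1: '1' is rejected by the DFA but matches the regex → eliminated
  (C) 0(0|1)*: '0' is rejected by the DFA but matches the regex → eliminated
  (D) 1*(01*01*)*: ε is rejected by the DFA but matches the regex → eliminated
Only (A) (0|1)*01(0|1)* is consistent with the DFA.

Final answer: (A) (0|1)*01(0|1)*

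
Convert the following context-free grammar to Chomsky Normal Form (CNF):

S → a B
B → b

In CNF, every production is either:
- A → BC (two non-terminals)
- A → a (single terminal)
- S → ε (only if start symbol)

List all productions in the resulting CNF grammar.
The grammar has no ε-productions or unit productions to eliminate.
S → a B has terminal a in a right-hand side of length ≥ 2: introduce T_a → a and use T_a in place of a.
B → b is already in CNF (single terminal) – keep it.
S → a B becomes S → T_a B.
Resulting CNF grammar (3 productions): T_a → a; B → b; S → T_a B

Final answer: T_a → a; B → b; S → T_a B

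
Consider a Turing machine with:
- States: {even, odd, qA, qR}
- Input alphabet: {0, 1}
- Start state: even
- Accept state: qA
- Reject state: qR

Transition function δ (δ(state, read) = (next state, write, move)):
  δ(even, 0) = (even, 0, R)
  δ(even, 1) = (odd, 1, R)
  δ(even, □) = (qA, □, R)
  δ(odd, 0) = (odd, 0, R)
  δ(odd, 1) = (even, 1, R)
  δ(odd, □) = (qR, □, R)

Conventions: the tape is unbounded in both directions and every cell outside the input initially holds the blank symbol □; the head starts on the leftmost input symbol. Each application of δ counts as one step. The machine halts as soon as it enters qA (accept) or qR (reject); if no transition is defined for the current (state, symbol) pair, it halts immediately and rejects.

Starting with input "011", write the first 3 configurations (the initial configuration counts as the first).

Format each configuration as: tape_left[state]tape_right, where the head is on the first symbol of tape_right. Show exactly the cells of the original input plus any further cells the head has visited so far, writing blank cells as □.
Step 0: [even]011 (head at position 0)
Step 1: δ(even, 0) = (even, 0, R)  ⊢  0[even]11 (head at position 1)
Step 2: δ(even, 1) = (odd, 1, R)  ⊢  01[odd]1 (head at position 2)

Final answer: [even]011 ⊢ 0[even]11 ⊢ 01[odd]1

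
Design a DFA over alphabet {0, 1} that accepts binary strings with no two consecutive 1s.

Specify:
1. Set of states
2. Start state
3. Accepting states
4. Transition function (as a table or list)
One valid DFA (any DFA recognizing the same language is acceptable):
States: {q0, q1, dead}
Start: q0
Accepting: {q0, q1}
Transitions (accepting states marked with *):
State | 0 | 1 | Accepting
-------------------------
q0    | q0 | q1 | *
q1    | q0 | dead | *
dead  | dead | dead |  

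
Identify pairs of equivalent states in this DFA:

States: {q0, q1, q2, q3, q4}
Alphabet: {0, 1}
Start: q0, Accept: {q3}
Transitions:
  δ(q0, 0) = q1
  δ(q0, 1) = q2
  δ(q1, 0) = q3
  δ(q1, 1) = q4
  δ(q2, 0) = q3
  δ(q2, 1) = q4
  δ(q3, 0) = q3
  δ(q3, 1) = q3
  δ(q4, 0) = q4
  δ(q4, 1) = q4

Using the table-filling algorithm:
Round 0 – mark pairs where exactly one state is accepting: (q0,q3), (q1,q3), (q2,q3), (q3,q4)
Round 1 – newly marked: (q0,q1) [on 0: q1 vs q3, already marked]; (q0,q2) [on 0: q1 vs q3, already marked]; (q1,q4) [on 0: q3 vs q4, already marked]; (q2,q4) [on 0: q3 vs q4, already marked]
Round 2 – newly marked: (q0,q4) [on 0: q1 vs q4, already marked]
No further pairs can be marked.
(q1, q2) unmarked: δ(q1,0)=q3, δ(q2,0)=q3; δ(q1,1)=q4, δ(q2,1)=q4 → equivalent
Equivalent pairs: (q1, q2)

Final answer: Equivalent pairs: (q1, q2)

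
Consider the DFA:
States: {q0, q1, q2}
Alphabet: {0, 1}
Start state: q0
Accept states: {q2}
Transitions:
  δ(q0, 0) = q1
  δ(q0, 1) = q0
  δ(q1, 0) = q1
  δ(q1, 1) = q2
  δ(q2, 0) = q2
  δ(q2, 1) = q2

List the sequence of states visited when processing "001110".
Starting at q0
Read '0': q0 -> q1
Read '0': q1 -> q1
Read '1': q1 -> q2
Read '1': q2 -> q2
Read '1': q2 -> q2
Read '0': q2 -> q2

Final answer: q0 -> q1 -> q1 -> q2 -> q2 -> q2 -> q2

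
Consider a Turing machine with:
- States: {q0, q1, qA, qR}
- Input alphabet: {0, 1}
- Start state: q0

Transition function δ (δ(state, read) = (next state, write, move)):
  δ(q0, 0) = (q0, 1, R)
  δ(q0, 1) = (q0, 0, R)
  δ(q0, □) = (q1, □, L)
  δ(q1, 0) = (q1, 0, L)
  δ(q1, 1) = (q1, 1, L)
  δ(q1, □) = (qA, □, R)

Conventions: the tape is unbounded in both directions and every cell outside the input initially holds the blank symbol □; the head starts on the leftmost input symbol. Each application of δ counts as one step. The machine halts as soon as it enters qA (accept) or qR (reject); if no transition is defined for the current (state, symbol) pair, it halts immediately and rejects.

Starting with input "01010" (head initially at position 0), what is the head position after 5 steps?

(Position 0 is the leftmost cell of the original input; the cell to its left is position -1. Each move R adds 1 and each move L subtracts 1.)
Step 0: [q0]01010 (head at position 0)
Step 1: δ(q0, 0) = (q0, 1, R)  ⊢  1[q0]1010 (head at position 1)
Step 2: δ(q0, 1) = (q0, 0, R)  ⊢  10[q0]010 (head at position 2)
Step 3: δ(q0, 0) = (q0, 1, R)  ⊢  101[q0]10 (head at position 3)
Step 4: δ(q0, 1) = (q0, 0, R)  ⊢  1010[q0]0 (head at position 4)
Step 5: δ(q0, 0) = (q0, 1, R)  ⊢  10101[q0]□ (head at position 5)
Head position after 5 steps: 5

Final answer: Position 5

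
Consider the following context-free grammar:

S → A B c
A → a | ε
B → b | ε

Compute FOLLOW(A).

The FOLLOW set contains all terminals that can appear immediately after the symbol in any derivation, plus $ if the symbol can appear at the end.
A occurs in S → A B c followed by B c. Add FIRST(B) minus ε = {b}; B is nullable (B → ε), so what follows B can also follow A: the terminal c. FOLLOW(A) = {b, c}.

Final answer: {b, c}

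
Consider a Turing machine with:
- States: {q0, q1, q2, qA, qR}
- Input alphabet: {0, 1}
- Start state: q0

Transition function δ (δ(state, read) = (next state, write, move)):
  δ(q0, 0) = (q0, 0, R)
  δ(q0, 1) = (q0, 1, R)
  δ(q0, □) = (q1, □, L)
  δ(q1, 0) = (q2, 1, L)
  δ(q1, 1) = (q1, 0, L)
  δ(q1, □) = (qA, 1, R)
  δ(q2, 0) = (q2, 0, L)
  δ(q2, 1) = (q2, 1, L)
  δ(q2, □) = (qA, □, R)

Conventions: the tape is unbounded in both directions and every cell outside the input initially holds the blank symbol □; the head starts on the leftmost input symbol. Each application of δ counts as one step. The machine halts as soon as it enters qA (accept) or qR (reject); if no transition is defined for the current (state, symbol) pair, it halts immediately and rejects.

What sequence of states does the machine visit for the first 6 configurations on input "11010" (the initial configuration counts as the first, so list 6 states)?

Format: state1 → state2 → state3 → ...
Step 0: [q0]11010 (head at position 0)
Step 1: δ(q0, 1) = (q0, 1, R)  ⊢  1[q0]1010 (head at position 1)
Step 2: δ(q0, 1) = (q0, 1, R)  ⊢  11[q0]010 (head at position 2)
Step 3: δ(q0, 0) = (q0, 0, R)  ⊢  110[q0]10 (head at position 3)
Step 4: δ(q0, 1) = (q0, 1, R)  ⊢  1101[q0]0 (head at position 4)
Step 5: δ(q0, 0) = (q0, 0, R)  ⊢  11010[q0]□ (head at position 5)
Reading off the states of these 6 configurations: q0 → q0 → q0 → q0 → q0 → q0

Final answer: q0 → q0 → q0 → q0 → q0 → q0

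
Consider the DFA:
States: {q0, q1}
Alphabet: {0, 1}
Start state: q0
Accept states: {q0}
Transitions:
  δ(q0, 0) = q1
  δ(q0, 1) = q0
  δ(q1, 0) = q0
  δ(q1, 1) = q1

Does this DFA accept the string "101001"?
Processing string "101001":
  q0 --1--> q0
  q0 --0--> q1
  q1 --1--> q1
  q1 --0--> q0
  q0 --0--> q1
  q1 --1--> q1
Final state: q1
Accept states: {q0}
q1 is not an accept state, so the string is rejected.

Final answer: No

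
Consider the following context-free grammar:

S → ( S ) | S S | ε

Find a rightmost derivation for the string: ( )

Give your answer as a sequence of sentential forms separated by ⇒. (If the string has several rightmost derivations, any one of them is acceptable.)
Start with S.
Step 1: the rightmost non-terminal is S; apply S → ( S ):  ( S )
Step 2: the rightmost non-terminal is S; apply S → ε:  ( )

Final answer: S ⇒ ( S ) ⇒ ( )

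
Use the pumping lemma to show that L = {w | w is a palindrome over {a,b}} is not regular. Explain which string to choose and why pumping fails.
Language: L = {w | w is a palindrome over {a,b}} (strings that read the same forwards and backwards)
Step 1: Assume for contradiction that L is regular, with pumping length p.
Step 2: Choose s = a^p b a^p. Then s ∈ L (it reads the same forwards and backwards) and |s| ≥ p.
Step 3: Consider any decomposition s = xyz with |xy| ≤ p and |y| > 0. Since |xy| ≤ p and the first p symbols of s are all a's, y = a^k for some k with 1 ≤ k ≤ p.
Step 4: Pumping up (i = 2): xy²z = a^(p+k) b a^p. Its reverse is a^p b a^(p+k) ≠ a^(p+k) b a^p (the single b is no longer in the middle), so xy²z is not a palindrome and xy²z ∉ L.
This contradicts the pumping lemma, so L is not regular.

Final answer: Choose s = a^p b a^p. Since |xy| ≤ p, y = a^k with k ≥ 1. Then xy²z = a^(p+k) b a^p is not a palindrome, so ∉ L.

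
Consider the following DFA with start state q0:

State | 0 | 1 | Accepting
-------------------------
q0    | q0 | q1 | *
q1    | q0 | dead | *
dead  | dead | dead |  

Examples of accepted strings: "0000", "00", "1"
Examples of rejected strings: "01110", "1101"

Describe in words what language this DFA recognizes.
binary strings with no two consecutive 1s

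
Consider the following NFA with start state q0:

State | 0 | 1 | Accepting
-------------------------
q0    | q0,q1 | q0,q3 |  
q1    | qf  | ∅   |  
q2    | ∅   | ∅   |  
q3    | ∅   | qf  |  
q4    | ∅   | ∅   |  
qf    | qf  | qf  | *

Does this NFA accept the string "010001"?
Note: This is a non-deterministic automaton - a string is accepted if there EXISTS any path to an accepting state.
Track the set of states the NFA could be in: start {q0}
Read '0': {q0} → {q0, q1}
Read '1': {q0, q1} → {q0, q3}
Read '0': {q0, q3} → {q0, q1}
Read '0': {q0, q1} → {q0, q1, qf}
Read '0': {q0, q1, qf} → {q0, q1, qf}
Read '1': {q0, q1, qf} → {q0, q3, qf}
Final set {q0, q3, qf} contains accepting state(s) {qf} → accepted.

Final answer: Yes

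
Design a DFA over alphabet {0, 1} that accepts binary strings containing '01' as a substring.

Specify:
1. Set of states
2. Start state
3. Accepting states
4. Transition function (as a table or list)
One valid DFA (any DFA recognizing the same language is acceptable):
States: {q0, q1, q2}
Start: q0
Accepting: {q2}
Transitions (accepting states marked with *):
State | 0 | 1 | Accepting
-------------------------
q0    | q1 | q0 |  
q1    | q1 | q2 |  
q2    | q2 | q2 | *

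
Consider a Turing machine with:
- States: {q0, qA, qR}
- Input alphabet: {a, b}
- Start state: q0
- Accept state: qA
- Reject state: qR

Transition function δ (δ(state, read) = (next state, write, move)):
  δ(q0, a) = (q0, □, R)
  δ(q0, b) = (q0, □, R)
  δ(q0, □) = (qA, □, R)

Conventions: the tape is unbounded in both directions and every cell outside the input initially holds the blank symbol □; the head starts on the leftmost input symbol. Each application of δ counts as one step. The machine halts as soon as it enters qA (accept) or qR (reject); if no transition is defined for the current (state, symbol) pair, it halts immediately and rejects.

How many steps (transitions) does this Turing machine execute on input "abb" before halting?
Step 0: [q0]abb (head at position 0)
Step 1: δ(q0, a) = (q0, □, R)  ⊢  □[q0]bb (head at position 1)
Step 2: δ(q0, b) = (q0, □, R)  ⊢  □□[q0]b (head at position 2)
Step 3: δ(q0, b) = (q0, □, R)  ⊢  □□□[q0]□ (head at position 3)
Step 4: δ(q0, □) = (qA, □, R)  ⊢  □□□□[qA]□ (head at position 4)
The machine is in qA, so it halts and accepts.
Number of transitions executed: 4.

Final answer: 4 steps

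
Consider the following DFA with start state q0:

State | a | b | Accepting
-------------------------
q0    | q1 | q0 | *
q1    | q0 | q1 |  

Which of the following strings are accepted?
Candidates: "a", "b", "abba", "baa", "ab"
"a": q0 → q1; q1 is not accepting → rejected
"b": q0 → q0; q0 is accepting → accepted
"abba": q0 → q1 → q1 → q1 → q0; q0 is accepting → accepted
"baa": q0 → q0 → q1 → q0; q0 is accepting → accepted
"ab": q0 → q1 → q1; q1 is not accepting → rejected

Final answer: "b", "abba", "baa"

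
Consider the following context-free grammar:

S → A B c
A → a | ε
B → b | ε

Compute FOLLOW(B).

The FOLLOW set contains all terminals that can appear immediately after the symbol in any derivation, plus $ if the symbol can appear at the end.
B occurs in S → A B c, immediately followed by the terminal c. So FOLLOW(B) = {c}.

Final answer: {c}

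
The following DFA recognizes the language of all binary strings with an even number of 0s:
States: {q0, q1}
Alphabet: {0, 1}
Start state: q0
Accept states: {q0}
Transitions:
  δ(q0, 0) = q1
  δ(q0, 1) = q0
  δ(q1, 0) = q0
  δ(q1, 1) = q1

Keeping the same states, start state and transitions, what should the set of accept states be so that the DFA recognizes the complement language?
The DFA is complete (every state has a transition on every symbol), so the complement
is recognized by the same DFA with accepting and non-accepting states swapped.
Original accept states: {q0}
Complement accept states = All states - Original accept states
= {q0, q1} - {q0}
= {q1}
Complement language: strings with an ODD number of 0s

Final answer: {q1}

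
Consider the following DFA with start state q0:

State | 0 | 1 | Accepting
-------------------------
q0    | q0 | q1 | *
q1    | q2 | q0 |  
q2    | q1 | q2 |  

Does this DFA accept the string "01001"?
Start in q0.
Read '0': q0 → q0
Read '1': q0 → q1
Read '0': q1 → q2
Read '0': q2 → q1
Read '1': q1 → q0
Final state q0 is accepting, so the string is accepted.

Final answer: Yes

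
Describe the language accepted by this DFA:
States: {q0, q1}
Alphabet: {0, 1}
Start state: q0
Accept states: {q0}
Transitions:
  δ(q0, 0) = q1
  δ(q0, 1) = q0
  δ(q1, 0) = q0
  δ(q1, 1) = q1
Analyzing the DFA structure:
Start state: q0
Accept states: {q0}
Interpreting what each state remembers (checking against the transitions):
  q0: an even number of 0s has been read so far
  q1: an odd number of 0s has been read so far
  δ(q0, 0): in q0 (an even number of 0s has been read so far), after reading 0 we have: an odd number of 0s has been read so far → q1
  δ(q0, 1): in q0 (an even number of 0s has been read so far), after reading 1 we have: an even number of 0s has been read so far → q0
  δ(q1, 0): in q1 (an odd number of 0s has been read so far), after reading 0 we have: an even number of 0s has been read so far → q0
  δ(q1, 1): in q1 (an odd number of 0s has been read so far), after reading 1 we have: an odd number of 0s has been read so far → q1
A string is accepted iff it ends in {q0}, i.e. an even number of 0s has been read so far.
Language: All binary strings with an even number of 0s

Final answer: All binary strings with an even number of 0s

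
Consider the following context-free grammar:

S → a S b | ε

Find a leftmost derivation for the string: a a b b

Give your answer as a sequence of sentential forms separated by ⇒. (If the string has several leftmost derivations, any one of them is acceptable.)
Start with S.
Step 1: the leftmost non-terminal is S; apply S → a S b:  a S b
Step 2: the leftmost non-terminal is S; apply S → a S b:  a a S b b
Step 3: the leftmost non-terminal is S; apply S → ε:  a a b b

Final answer: S ⇒ a S b ⇒ a a S b b ⇒ a a b b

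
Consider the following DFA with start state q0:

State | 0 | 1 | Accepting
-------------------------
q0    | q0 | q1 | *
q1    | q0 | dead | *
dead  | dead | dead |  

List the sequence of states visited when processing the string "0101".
q0 → q0 → q1 → q0 → q1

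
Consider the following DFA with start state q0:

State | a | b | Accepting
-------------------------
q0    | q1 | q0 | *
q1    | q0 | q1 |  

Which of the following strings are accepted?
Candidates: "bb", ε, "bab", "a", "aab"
"bb": q0 → q0 → q0; q0 is accepting → accepted
ε: q0; q0 is accepting → accepted
"bab": q0 → q0 → q1 → q1; q1 is not accepting → rejected
"a": q0 → q1; q1 is not accepting → rejected
"aab": q0 → q1 → q0 → q0; q0 is accepting → accepted

Final answer: "bb", ε, "aab"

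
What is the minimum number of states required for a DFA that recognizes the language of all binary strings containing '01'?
Language: binary strings containing '01'
Lower bound (Myhill–Nerode): the prefixes ε, 0, 01 are pairwise distinguishable:
  ε vs 01: suffix ε distinguishes them (ε is rejected, 01 is accepted)
  0 vs 01: suffix ε distinguishes them (0 is rejected, 01 is accepted)
  ε vs 0: suffix 1 distinguishes them (ε·1 = 1 is rejected, 0·1 = 01 is accepted)
So any DFA needs at least 3 states.
Upper bound: a DFA with 3 states exists (one state per class above: 'no progress', 'last symbol 0', and 'seen 01' (accepting sink)).
Minimum states: 3

Final answer: 3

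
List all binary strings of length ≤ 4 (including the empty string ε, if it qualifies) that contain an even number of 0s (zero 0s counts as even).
Checking every binary string of length 0 to 4:
  Length 0: accepted: ε | rejected: (none)
  Length 1: accepted: 1 | rejected: 0
  Length 2: accepted: 00, 11 | rejected: 01, 10
  Length 3: accepted: 001, 010, 100, 111 | rejected: 000, 011, 101, 110
  Length 4: accepted: 0000, 0011, 0101, 0110, 1001, 1010, 1100, 1111 | rejected: 0001, 0010, 0100, 0111, 1000, 1011, 1101, 1110
Total: 16 string(s).

Final answer: ε, 1, 00, 11, 001, 010, 100, 111, 0000, 0011, 0101, 0110, 1001, 1010, 1100, 1111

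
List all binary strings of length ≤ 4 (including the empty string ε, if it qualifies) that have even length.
Checking every binary string of length 0 to 4:
  Length 0: accepted: ε | rejected: (none)
  Length 1: accepted: (none) | rejected: 0, 1
  Length 2: accepted: 00, 01, 10, 11 | rejected: (none)
  Length 3: accepted: (none) | rejected: 000, 001, 010, 011, 100, 101, 110, 111
  Length 4: accepted: 0000, 0001, 0010, 0011, 0100, 0101, 0110, 0111, 1000, 1001, 1010, 1011, 1100, 1101, 1110, 1111 | rejected: (none)
Total: 21 string(s).

Final answer: ε, 00, 01, 10, 11, 0000, 0001, 0010, 0011, 0100, 0101, 0110, 0111, 1000, 1001, 1010, 1011, 1100, 1101, 1110, 1111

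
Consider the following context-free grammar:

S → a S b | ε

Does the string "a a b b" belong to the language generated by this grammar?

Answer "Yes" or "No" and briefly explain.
A derivation exists: S ⇒ a S b ⇒ a a S b b ⇒ a a b b (using S → a S b twice, then S → ε).

Final answer: Yes - a valid derivation exists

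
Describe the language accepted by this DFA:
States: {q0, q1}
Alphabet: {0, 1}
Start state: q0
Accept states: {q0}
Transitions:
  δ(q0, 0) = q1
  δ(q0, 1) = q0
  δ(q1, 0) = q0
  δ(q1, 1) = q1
Analyzing the DFA structure:
Start state: q0
Accept states: {q0}
Interpreting what each state remembers (checking against the transitions):
  q0: an even number of 0s has been read so far
  q1: an odd number of 0s has been read so far
  δ(q0, 0): in q0 (an even number of 0s has been read so far), after reading 0 we have: an odd number of 0s has been read so far → q1
  δ(q0, 1): in q0 (an even number of 0s has been read so far), after reading 1 we have: an even number of 0s has been read so far → q0
  δ(q1, 0): in q1 (an odd number of 0s has been read so far), after reading 0 we have: an even number of 0s has been read so far → q0
  δ(q1, 1): in q1 (an odd number of 0s has been read so far), after reading 1 we have: an odd number of 0s has been read so far → q1
A string is accepted iff it ends in {q0}, i.e. an even number of 0s has been read so far.
Language: All binary strings with an even number of 0s

Final answer: All binary strings with an even number of 0s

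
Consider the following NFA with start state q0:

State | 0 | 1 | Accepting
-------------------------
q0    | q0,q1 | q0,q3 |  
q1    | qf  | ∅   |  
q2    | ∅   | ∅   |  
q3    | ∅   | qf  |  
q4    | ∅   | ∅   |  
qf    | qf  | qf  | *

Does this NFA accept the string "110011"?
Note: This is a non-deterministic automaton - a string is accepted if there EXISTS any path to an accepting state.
Track the set of states the NFA could be in: start {q0}
Read '1': {q0} → {q0, q3}
Read '1': {q0, q3} → {q0, q3, qf}
Read '0': {q0, q3, qf} → {q0, q1, qf}
Read '0': {q0, q1, qf} → {q0, q1, qf}
Read '1': {q0, q1, qf} → {q0, q3, qf}
Read '1': {q0, q3, qf} → {q0, q3, qf}
Final set {q0, q3, qf} contains accepting state(s) {qf} → accepted.

Final answer: Yes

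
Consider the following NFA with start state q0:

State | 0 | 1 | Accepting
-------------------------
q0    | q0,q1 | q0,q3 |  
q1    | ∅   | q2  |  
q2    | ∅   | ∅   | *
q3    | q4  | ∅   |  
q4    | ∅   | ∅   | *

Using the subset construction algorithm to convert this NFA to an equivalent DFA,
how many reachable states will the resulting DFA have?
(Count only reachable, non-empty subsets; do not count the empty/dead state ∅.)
Start subset: {q0}
{q0}: on 0 → {q0, q1}, on 1 → {q0, q3}
{q0, q1}: on 0 → {q0, q1}, on 1 → {q0, q2, q3}
{q0, q3}: on 0 → {q0, q1, q4}, on 1 → {q0, q3}
{q0, q2, q3}: on 0 → {q0, q1, q4}, on 1 → {q0, q3}
{q0, q1, q4}: on 0 → {q0, q1}, on 1 → {q0, q2, q3}
Reachable non-empty subsets: {q0}, {q0, q1}, {q0, q3}, {q0, q2, q3}, {q0, q1, q4} — 5 in total.

Final answer: 5 states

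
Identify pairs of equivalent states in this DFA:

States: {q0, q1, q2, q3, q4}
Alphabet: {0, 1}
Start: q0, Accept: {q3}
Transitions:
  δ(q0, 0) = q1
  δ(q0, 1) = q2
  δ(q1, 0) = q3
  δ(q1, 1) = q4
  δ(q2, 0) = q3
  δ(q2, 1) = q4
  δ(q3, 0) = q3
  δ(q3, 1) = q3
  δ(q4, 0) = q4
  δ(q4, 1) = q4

Using the table-filling algorithm:
Round 0 – mark pairs where exactly one state is accepting: (q0,q3), (q1,q3), (q2,q3), (q3,q4)
Round 1 – newly marked: (q0,q1) [on 0: q1 vs q3, already marked]; (q0,q2) [on 0: q1 vs q3, already marked]; (q1,q4) [on 0: q3 vs q4, already marked]; (q2,q4) [on 0: q3 vs q4, already marked]
Round 2 – newly marked: (q0,q4) [on 0: q1 vs q4, already marked]
No further pairs can be marked.
(q1, q2) unmarked: δ(q1,0)=q3, δ(q2,0)=q3; δ(q1,1)=q4, δ(q2,1)=q4 → equivalent
Equivalent pairs: (q1, q2)

Final answer: Equivalent pairs: (q1, q2)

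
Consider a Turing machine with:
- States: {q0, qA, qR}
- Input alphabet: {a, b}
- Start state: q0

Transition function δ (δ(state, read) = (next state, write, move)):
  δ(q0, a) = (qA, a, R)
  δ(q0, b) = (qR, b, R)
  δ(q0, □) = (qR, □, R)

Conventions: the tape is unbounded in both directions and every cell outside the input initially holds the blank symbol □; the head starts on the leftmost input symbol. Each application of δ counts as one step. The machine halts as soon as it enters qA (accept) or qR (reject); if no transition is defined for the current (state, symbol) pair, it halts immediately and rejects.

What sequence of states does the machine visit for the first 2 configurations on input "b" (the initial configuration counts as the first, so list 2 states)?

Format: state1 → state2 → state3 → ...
Step 0: [q0]b (head at position 0)
Step 1: δ(q0, b) = (qR, b, R)  ⊢  b[qR]□ (head at position 1)
Reading off the states of these 2 configurations: q0 → qR

Final answer: q0 → qR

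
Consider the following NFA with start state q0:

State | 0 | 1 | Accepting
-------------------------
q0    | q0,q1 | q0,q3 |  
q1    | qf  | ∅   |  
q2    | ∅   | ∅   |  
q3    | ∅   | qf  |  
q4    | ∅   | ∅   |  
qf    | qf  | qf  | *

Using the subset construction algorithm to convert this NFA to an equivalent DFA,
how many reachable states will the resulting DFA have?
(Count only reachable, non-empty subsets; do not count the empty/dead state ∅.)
Start subset: {q0}
{q0}: on 0 → {q0, q1}, on 1 → {q0, q3}
{q0, q1}: on 0 → {q0, q1, qf}, on 1 → {q0, q3}
{q0, q3}: on 0 → {q0, q1}, on 1 → {q0, q3, qf}
{q0, q1, qf}: on 0 → {q0, q1, qf}, on 1 → {q0, q3, qf}
{q0, q3, qf}: on 0 → {q0, q1, qf}, on 1 → {q0, q3, qf}
Reachable non-empty subsets: {q0}, {q0, q1}, {q0, q3}, {q0, q1, qf}, {q0, q3, qf} — 5 in total.

Final answer: 5 states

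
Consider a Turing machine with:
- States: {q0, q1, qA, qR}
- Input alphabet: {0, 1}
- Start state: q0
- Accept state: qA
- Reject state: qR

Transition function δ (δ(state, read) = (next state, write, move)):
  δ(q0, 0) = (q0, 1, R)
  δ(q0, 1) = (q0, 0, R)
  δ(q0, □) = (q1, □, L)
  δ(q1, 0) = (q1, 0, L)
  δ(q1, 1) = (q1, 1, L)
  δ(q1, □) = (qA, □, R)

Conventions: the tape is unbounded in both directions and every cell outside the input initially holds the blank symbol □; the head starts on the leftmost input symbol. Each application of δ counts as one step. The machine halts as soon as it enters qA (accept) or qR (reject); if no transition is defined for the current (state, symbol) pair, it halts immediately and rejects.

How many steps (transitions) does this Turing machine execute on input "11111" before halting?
Step 0: [q0]11111 (head at position 0)
Step 1: δ(q0, 1) = (q0, 0, R)  ⊢  0[q0]1111 (head at position 1)
Step 2: δ(q0, 1) = (q0, 0, R)  ⊢  00[q0]111 (head at position 2)
Step 3: δ(q0, 1) = (q0, 0, R)  ⊢  000[q0]11 (head at position 3)
Step 4: δ(q0, 1) = (q0, 0, R)  ⊢  0000[q0]1 (head at position 4)
Step 5: δ(q0, 1) = (q0, 0, R)  ⊢  00000[q0]□ (head at position 5)
Step 6: δ(q0, □) = (q1, □, L)  ⊢  0000[q1]0□ (head at position 4)
Step 7: δ(q1, 0) = (q1, 0, L)  ⊢  000[q1]00□ (head at position 3)
Step 8: δ(q1, 0) = (q1, 0, L)  ⊢  00[q1]000□ (head at position 2)
Step 9: δ(q1, 0) = (q1, 0, L)  ⊢  0[q1]0000□ (head at position 1)
Step 10: δ(q1, 0) = (q1, 0, L)  ⊢  [q1]00000□ (head at position 0)
Step 11: δ(q1, 0) = (q1, 0, L)  ⊢  [q1]□00000□ (head at position -1)
Step 12: δ(q1, □) = (qA, □, R)  ⊢  □[qA]00000□ (head at position 0)
The machine is in qA, so it halts and accepts.
Number of transitions executed: 12.

Final answer: 12 steps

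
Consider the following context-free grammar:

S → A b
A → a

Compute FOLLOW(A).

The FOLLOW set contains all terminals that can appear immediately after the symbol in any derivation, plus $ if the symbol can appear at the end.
A occurs only in S → A b, where it is immediately followed by the terminal b. So FOLLOW(A) = {b}.

Final answer: {b}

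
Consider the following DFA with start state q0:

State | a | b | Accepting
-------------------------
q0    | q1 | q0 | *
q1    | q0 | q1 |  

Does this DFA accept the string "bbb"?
Start in q0.
Read 'b': q0 → q0
Read 'b': q0 → q0
Read 'b': q0 → q0
Final state q0 is accepting, so the string is accepted.

Final answer: Yes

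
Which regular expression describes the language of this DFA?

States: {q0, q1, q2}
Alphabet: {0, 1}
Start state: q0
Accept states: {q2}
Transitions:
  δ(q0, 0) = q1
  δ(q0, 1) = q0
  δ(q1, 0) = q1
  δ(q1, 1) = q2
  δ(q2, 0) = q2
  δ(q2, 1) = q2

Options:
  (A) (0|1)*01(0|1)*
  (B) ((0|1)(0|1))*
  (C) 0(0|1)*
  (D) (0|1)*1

Testing sample strings against the DFA:
  '101' -> accepted
  '1110' -> rejected
  '011' -> accepted
  '001' -> accepted
Checking each option for a counterexample:
  (A) (0|1)*01(0|1)*: agrees with the DFA on all strings of length ≤ 4
  (B) ((0|1)(0|1))*: ε is rejected by the DFA but matches the regex → eliminated
  (C) 0(0|1)*: '0' is rejected by the DFA but matches the regex → eliminated
  (D) (0|1)*1: '1' is rejected by the DFA but matches the regex → eliminated
Only (A) (0|1)*01(0|1)* is consistent with the DFA.

Final answer: (A) (0|1)*01(0|1)*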